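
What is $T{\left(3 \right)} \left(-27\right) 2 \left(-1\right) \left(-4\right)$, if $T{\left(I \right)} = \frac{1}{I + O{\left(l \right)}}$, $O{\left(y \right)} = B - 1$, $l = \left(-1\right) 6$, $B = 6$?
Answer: $-27$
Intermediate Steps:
$l = -6$
$O{\left(y \right)} = 5$ ($O{\left(y \right)} = 6 - 1 = 5$)
$T{\left(I \right)} = \frac{1}{5 + I}$ ($T{\left(I \right)} = \frac{1}{I + 5} = \frac{1}{5 + I}$)
$T{\left(3 \right)} \left(-27\right) 2 \left(-1\right) \left(-4\right) = \frac{1}{5 + 3} \left(-27\right) 2 \left(-1\right) \left(-4\right) = \frac{1}{8} \left(-27\right) \left(\left(-2\right) \left(-4\right)\right) = \frac{1}{8} \left(-27\right) 8 = \left(- \frac{27}{8}\right) 8 = -27$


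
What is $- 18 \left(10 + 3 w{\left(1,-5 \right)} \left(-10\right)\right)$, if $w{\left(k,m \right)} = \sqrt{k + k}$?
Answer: $-180 + 540 \sqrt{2} \approx 583.68$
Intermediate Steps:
$w{\left(k,m \right)} = \sqrt{2} \sqrt{k}$ ($w{\left(k,m \right)} = \sqrt{2 k} = \sqrt{2} \sqrt{k}$)
$- 18 \left(10 + 3 w{\left(1,-5 \right)} \left(-10\right)\right) = - 18 \left(10 + 3 \sqrt{2} \sqrt{1} \left(-10\right)\right) = - 18 \left(10 + 3 \sqrt{2} \cdot 1 \left(-10\right)\right) = - 18 \left(10 + 3 \sqrt{2} \left(-10\right)\right) = - 18 \left(10 - 30 \sqrt{2}\right) = -180 + 540 \sqrt{2}$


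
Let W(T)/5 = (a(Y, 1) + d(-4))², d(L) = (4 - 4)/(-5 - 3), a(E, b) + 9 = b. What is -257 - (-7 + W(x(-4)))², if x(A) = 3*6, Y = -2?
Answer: -98226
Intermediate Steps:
a(E, b) = -9 + b
x(A) = 18
d(L) = 0 (d(L) = 0/(-8) = 0*(-⅛) = 0)
W(T) = 320 (W(T) = 5*((-9 + 1) + 0)² = 5*(-8 + 0)² = 5*(-8)² = 5*64 = 320)
-257 - (-7 + W(x(-4)))² = -257 - (-7 + 320)² = -257 - 1*313² = -257 - 1*97969 = -257 - 97969 = -98226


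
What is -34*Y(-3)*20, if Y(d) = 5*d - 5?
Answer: 13600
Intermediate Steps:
Y(d) = -5 + 5*d
-34*Y(-3)*20 = -34*(-5 + 5*(-3))*20 = -34*(-5 - 15)*20 = -34*(-20)*20 = 680*20 = 13600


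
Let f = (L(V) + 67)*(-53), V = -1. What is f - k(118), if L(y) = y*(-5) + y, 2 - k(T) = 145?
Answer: -3620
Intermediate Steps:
k(T) = -143 (k(T) = 2 - 1*145 = 2 - 145 = -143)
L(y) = -4*y (L(y) = -5*y + y = -4*y)
f = -3763 (f = (-4*(-1) + 67)*(-53) = (4 + 67)*(-53) = 71*(-53) = -3763)
f - k(118) = -3763 - 1*(-143) = -3763 + 143 = -3620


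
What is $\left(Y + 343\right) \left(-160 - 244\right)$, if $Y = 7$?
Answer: $-141400$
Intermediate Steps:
$\left(Y + 343\right) \left(-160 - 244\right) = \left(7 + 343\right) \left(-160 - 244\right) = 350 \left(-404\right) = -141400$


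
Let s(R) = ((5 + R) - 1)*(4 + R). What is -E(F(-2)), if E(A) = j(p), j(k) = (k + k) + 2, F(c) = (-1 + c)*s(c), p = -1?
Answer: 0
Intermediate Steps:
s(R) = (4 + R)² (s(R) = (4 + R)*(4 + R) = (4 + R)²)
F(c) = (4 + c)²*(-1 + c) (F(c) = (-1 + c)*(4 + c)² = (4 + c)²*(-1 + c))
j(k) = 2 + 2*k (j(k) = 2*k + 2 = 2 + 2*k)
E(A) = 0 (E(A) = 2 + 2*(-1) = 2 - 2 = 0)
-E(F(-2)) = -1*0 = 0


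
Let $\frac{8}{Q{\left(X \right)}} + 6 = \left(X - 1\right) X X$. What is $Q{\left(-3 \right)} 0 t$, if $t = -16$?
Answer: $0$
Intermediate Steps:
$Q{\left(X \right)} = \frac{8}{-6 + X^{2} \left(-1 + X\right)}$ ($Q{\left(X \right)} = \frac{8}{-6 + \left(X - 1\right) X X} = \frac{8}{-6 + \left(-1 + X\right) X X} = \frac{8}{-6 + X \left(-1 + X\right) X} = \frac{8}{-6 + X^{2} \left(-1 + X\right)}$)
$Q{\left(-3 \right)} 0 t = \frac{8}{-6 + \left(-3\right)^{3} - \left(-3\right)^{2}} \cdot 0 \left(-16\right) = \frac{8}{-6 - 27 - 9} \cdot 0 \left(-16\right) = \frac{8}{-42} \cdot 0 \left(-16\right) = 8 \left(- \frac{1}{42}\right) 0 \left(-16\right) = \left(- \frac{4}{21}\right) 0 \left(-16\right) = 0 \left(-16\right) = 0$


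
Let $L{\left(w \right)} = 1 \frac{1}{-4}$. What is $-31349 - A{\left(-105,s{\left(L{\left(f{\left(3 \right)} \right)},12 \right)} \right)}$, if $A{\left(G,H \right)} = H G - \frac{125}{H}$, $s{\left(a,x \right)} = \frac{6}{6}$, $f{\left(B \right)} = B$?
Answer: $-31119$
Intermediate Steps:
$L{\left(w \right)} = - \frac{1}{4}$ ($L{\left(w \right)} = 1 \left(- \frac{1}{4}\right) = - \frac{1}{4}$)
$s{\left(a,x \right)} = 1$ ($s{\left(a,x \right)} = 6 \cdot \frac{1}{6} = 1$)
$A{\left(G,H \right)} = - \frac{125}{H} + G H$ ($A{\left(G,H \right)} = G H - \frac{125}{H} = - \frac{125}{H} + G H$)
$-31349 - A{\left(-105,s{\left(L{\left(f{\left(3 \right)} \right)},12 \right)} \right)} = -31349 - \left(- \frac{125}{1} - 105\right) = -31349 - \left(\left(-125\right) 1 - 105\right) = -31349 - \left(-125 - 105\right) = -31349 - -230 = -31349 + 230 = -31119$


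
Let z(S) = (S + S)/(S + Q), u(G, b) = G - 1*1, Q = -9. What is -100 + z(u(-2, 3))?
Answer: -199/2 ≈ -99.500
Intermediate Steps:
u(G, b) = -1 + G (u(G, b) = G - 1 = -1 + G)
z(S) = 2*S/(-9 + S) (z(S) = (S + S)/(S - 9) = (2*S)/(-9 + S) = 2*S/(-9 + S))
-100 + z(u(-2, 3)) = -100 + 2*(-1 - 2)/(-9 + (-1 - 2)) = -100 + 2*(-3)/(-9 - 3) = -100 + 2*(-3)/(-12) = -100 + 2*(-3)*(-1/12) = -100 + ½ = -199/2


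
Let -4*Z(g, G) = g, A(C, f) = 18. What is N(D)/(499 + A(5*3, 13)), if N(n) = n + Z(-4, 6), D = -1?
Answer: 0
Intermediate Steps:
Z(g, G) = -g/4
N(n) = 1 + n (N(n) = n - ¼*(-4) = n + 1 = 1 + n)
N(D)/(499 + A(5*3, 13)) = (1 - 1)/(499 + 18) = 0/517 = 0*(1/517) = 0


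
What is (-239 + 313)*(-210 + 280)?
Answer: 5180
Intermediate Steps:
(-239 + 313)*(-210 + 280) = 74*70 = 5180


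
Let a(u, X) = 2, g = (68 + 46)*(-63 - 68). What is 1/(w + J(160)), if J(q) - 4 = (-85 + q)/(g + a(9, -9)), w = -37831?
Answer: -14932/564832839 ≈ -2.6436e-5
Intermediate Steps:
g = -14934 (g = 114*(-131) = -14934)
J(q) = 59813/14932 - q/14932 (J(q) = 4 + (-85 + q)/(-14934 + 2) = 4 + (-85 + q)/(-14932) = 4 + (-85 + q)*(-1/14932) = 4 + (85/14932 - q/14932) = 59813/14932 - q/14932)
1/(w + J(160)) = 1/(-37831 + (59813/14932 - 1/14932*160)) = 1/(-37831 + (59813/14932 - 40/3733)) = 1/(-37831 + 59653/14932) = 1/(-564832839/14932) = -14932/564832839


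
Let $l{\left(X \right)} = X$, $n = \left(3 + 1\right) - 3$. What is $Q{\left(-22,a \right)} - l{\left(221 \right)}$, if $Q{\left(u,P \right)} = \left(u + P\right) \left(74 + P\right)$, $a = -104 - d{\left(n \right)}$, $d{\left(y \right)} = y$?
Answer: $3716$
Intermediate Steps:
$n = 1$ ($n = 4 - 3 = 1$)
$a = -105$ ($a = -104 - 1 = -105$)
$Q{\left(u,P \right)} = \left(74 + P\right) \left(P + u\right)$ ($Q{\left(u,P \right)} = \left(P + u\right) \left(74 + P\right) = \left(74 + P\right) \left(P + u\right)$)
$Q{\left(-22,a \right)} - l{\left(221 \right)} = \left(\left(-105\right)^{2} + 74 \left(-105\right) + 74 \left(-22\right) - -2310\right) - 221 = \left(11025 - 7770 - 1628 + 2310\right) - 221 = 3937 - 221 = 3716$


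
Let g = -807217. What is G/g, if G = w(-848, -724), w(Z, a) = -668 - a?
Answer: -56/807217 ≈ -6.9374e-5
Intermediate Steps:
G = 56 (G = -668 - 1*(-724) = -668 + 724 = 56)
G/g = 56/(-807217) = 56*(-1/807217) = -56/807217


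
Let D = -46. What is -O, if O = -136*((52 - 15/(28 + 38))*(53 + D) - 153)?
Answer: 313276/11 ≈ 28480.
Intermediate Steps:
O = -313276/11 (O = -136*((52 - 15/(28 + 38))*(53 - 46) - 153) = -136*((52 - 15/66)*7 - 153) = -136*((52 - 15*1/66)*7 - 153) = -136*((52 - 5/22)*7 - 153) = -136*((1139/22)*7 - 153) = -136*(7973/22 - 153) = -136*4607/22 = -313276/11 ≈ -28480.)
-O = -1*(-313276/11) = 313276/11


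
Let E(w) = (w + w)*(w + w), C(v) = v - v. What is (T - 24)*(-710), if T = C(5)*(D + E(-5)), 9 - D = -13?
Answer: 17040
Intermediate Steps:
C(v) = 0
E(w) = 4*w² (E(w) = (2*w)*(2*w) = 4*w²)
D = 22 (D = 9 - 1*(-13) = 9 + 13 = 22)
T = 0 (T = 0*(22 + 4*(-5)²) = 0*(22 + 4*25) = 0*(22 + 100) = 0*122 = 0)
(T - 24)*(-710) = (0 - 24)*(-710) = -24*(-710) = 17040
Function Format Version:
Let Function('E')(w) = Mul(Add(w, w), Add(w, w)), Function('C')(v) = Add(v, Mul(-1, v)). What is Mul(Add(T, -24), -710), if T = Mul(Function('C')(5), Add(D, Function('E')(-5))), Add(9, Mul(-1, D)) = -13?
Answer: 17040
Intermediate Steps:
Function('C')(v) = 0
Function('E')(w) = Mul(4, Pow(w, 2)) (Function('E')(w) = Mul(Mul(2, w), Mul(2, w)) = Mul(4, Pow(w, 2)))
D = 22 (D = Add(9, Mul(-1, -13)) = Add(9, 13) = 22)
T = 0 (T = Mul(0, Add(22, Mul(4, Pow(-5, 2)))) = Mul(0, Add(22, Mul(4, 25))) = Mul(0, Add(22, 100)) = Mul(0, 122) = 0)
Mul(Add(T, -24), -710) = Mul(Add(0, -24), -710) = Mul(-24, -710) = 17040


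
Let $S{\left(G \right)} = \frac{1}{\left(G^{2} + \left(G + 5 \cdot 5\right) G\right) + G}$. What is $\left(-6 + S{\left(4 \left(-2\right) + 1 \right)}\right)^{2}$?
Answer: $\frac{255025}{7056} \approx 36.143$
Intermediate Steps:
$S{\left(G \right)} = \frac{1}{G + G^{2} + G \left(25 + G\right)}$ ($S{\left(G \right)} = \frac{1}{\left(G^{2} + \left(G + 25\right) G\right) + G} = \frac{1}{\left(G^{2} + \left(25 + G\right) G\right) + G} = \frac{1}{\left(G^{2} + G \left(25 + G\right)\right) + G} = \frac{1}{G + G^{2} + G \left(25 + G\right)}$)
$\left(-6 + S{\left(4 \left(-2\right) + 1 \right)}\right)^{2} = \left(-6 + \frac{1}{2 \left(4 \left(-2\right) + 1\right) \left(13 + \left(4 \left(-2\right) + 1\right)\right)}\right)^{2} = \left(-6 + \frac{1}{2 \left(-8 + 1\right) \left(13 + \left(-8 + 1\right)\right)}\right)^{2} = \left(-6 + \frac{1}{2 \left(-7\right) \left(13 - 7\right)}\right)^{2} = \left(-6 + \frac{1}{2} \left(- \frac{1}{7}\right) \frac{1}{6}\right)^{2} = \left(-6 - \frac{1}{84}\right)^{2} = \left(- \frac{505}{84}\right)^{2} = \frac{255025}{7056}$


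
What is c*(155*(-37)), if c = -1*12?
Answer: 68820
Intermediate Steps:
c = -12
c*(155*(-37)) = -1860*(-37) = -12*(-5735) = 68820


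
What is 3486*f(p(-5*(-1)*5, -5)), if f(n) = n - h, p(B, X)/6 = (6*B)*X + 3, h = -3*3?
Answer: -15592878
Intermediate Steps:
h = -9
p(B, X) = 18 + 36*B*X (p(B, X) = 6*((6*B)*X + 3) = 6*(6*B*X + 3) = 6*(3 + 6*B*X) = 18 + 36*B*X)
f(n) = 9 + n (f(n) = n - 1*(-9) = n + 9 = 9 + n)
3486*f(p(-5*(-1)*5, -5)) = 3486*(9 + (18 + 36*(-5*(-1)*5)*(-5))) = 3486*(9 + (18 + 36*(5*5)*(-5))) = 3486*(9 + (18 + 36*25*(-5))) = 3486*(9 + (18 - 4500)) = 3486*(9 - 4482) = 3486*(-4473) = -15592878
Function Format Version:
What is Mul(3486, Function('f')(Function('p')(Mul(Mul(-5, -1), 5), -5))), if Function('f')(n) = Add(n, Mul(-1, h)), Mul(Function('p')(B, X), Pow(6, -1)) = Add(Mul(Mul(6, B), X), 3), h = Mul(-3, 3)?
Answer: -15592878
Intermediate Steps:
h = -9
Function('p')(B, X) = Add(18, Mul(36, B, X)) (Function('p')(B, X) = Mul(6, Add(Mul(Mul(6, B), X), 3)) = Mul(6, Add(Mul(6, B, X), 3)) = Mul(6, Add(3, Mul(6, B, X))) = Add(18, Mul(36, B, X)))
Function('f')(n) = Add(9, n) (Function('f')(n) = Add(n, Mul(-1, -9)) = Add(n, 9) = Add(9, n))
Mul(3486, Function('f')(Function('p')(Mul(Mul(-5, -1), 5), -5))) = Mul(3486, Add(9, Add(18, Mul(36, Mul(Mul(-5, -1), 5), -5)))) = Mul(3486, Add(9, Add(18, Mul(36, Mul(5, 5), -5)))) = Mul(3486, Add(9, Add(18, Mul(36, 25, -5)))) = Mul(3486, Add(9, Add(18, -4500))) = Mul(3486, Add(9, -4482)) = Mul(3486, -4473) = -15592878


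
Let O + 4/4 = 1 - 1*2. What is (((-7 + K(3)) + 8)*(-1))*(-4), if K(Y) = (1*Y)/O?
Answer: -2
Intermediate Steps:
O = -2 (O = -1 + (1 - 1*2) = -1 + (1 - 2) = -1 - 1 = -2)
K(Y) = -Y/2 (K(Y) = (1*Y)/(-2) = Y*(-½) = -Y/2)
(((-7 + K(3)) + 8)*(-1))*(-4) = (((-7 - ½*3) + 8)*(-1))*(-4) = (((-7 - 3/2) + 8)*(-1))*(-4) = ((-17/2 + 8)*(-1))*(-4) = -½*(-1)*(-4) = (½)*(-4) = -2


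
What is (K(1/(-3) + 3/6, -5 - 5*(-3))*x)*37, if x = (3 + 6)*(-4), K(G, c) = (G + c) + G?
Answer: -13764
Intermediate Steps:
K(G, c) = c + 2*G
x = -36 (x = 9*(-4) = -36)
(K(1/(-3) + 3/6, -5 - 5*(-3))*x)*37 = (((-5 - 5*(-3)) + 2*(1/(-3) + 3/6))*(-36))*37 = (((-5 + 15) + 2*(1*(-⅓) + 3*(⅙)))*(-36))*37 = ((10 + 2*(-⅓ + ½))*(-36))*37 = ((10 + 2*(⅙))*(-36))*37 = ((10 + ⅓)*(-36))*37 = ((31/3)*(-36))*37 = -372*37 = -13764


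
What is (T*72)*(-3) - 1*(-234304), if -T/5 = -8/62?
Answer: 7259104/31 ≈ 2.3416e+5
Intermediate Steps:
T = 20/31 (T = -(-40)/62 = -5*(-4/31) = 20/31 ≈ 0.64516)
(T*72)*(-3) - 1*(-234304) = ((20/31)*72)*(-3) - 1*(-234304) = (1440/31)*(-3) + 234304 = -4320/31 + 234304 = 7259104/31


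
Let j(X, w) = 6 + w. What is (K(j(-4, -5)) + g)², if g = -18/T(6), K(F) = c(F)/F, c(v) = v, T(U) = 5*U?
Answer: 4/25 ≈ 0.16000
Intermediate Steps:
K(F) = 1 (K(F) = F/F = 1)
g = -⅗ (g = -18/(5*6) = -18/30 = -18*1/30 = -⅗ ≈ -0.60000)
(K(j(-4, -5)) + g)² = (1 - ⅗)² = (⅖)² = 4/25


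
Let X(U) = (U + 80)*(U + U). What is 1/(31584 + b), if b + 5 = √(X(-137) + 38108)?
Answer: 31579/997179515 - √53726/997179515 ≈ 3.1436e-5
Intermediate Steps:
X(U) = 2*U*(80 + U) (X(U) = (80 + U)*(2*U) = 2*U*(80 + U))
b = -5 + √53726 (b = -5 + √(2*(-137)*(80 - 137) + 38108) = -5 + √(2*(-137)*(-57) + 38108) = -5 + √(15618 + 38108) = -5 + √53726 ≈ 226.79)
1/(31584 + b) = 1/(31584 + (-5 + √53726)) = 1/(31579 + √53726)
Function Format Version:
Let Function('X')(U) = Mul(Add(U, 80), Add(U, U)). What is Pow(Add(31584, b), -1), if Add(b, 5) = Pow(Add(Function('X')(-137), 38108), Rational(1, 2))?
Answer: Add(Rational(31579, 997179515), Mul(Rational(-1, 997179515), Pow(53726, Rational(1, 2)))) ≈ 3.1436e-5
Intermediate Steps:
Function('X')(U) = Mul(2, U, Add(80, U)) (Function('X')(U) = Mul(Add(80, U), Mul(2, U)) = Mul(2, U, Add(80, U)))
b = Add(-5, Pow(53726, Rational(1, 2))) (b = Add(-5, Pow(Add(Mul(2, -137, Add(80, -137)), 38108), Rational(1, 2))) = Add(-5, Pow(Add(Mul(2, -137, -57), 38108), Rational(1, 2))) = Add(-5, Pow(Add(15618, 38108), Rational(1, 2))) = Add(-5, Pow(53726, Rational(1, 2))) ≈ 226.79)
Pow(Add(31584, b), -1) = Pow(Add(31584, Add(-5, Pow(53726, Rational(1, 2)))), -1) = Pow(Add(31579, Pow(53726, Rational(1, 2))), -1)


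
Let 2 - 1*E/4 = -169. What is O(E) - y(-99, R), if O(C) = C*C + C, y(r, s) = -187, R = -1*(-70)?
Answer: 468727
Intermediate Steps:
E = 684 (E = 8 - 4*(-169) = 8 + 676 = 684)
R = 70
O(C) = C + C**2 (O(C) = C**2 + C = C + C**2)
O(E) - y(-99, R) = 684*(1 + 684) - 1*(-187) = 684*685 + 187 = 468540 + 187 = 468727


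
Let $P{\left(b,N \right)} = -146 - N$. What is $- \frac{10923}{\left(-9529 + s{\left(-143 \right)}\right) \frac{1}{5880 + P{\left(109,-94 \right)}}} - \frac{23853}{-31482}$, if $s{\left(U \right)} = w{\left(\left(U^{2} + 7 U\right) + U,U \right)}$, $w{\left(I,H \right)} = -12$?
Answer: $\frac{14215233341}{2130282} \approx 6672.9$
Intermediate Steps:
$s{\left(U \right)} = -12$
$- \frac{10923}{\left(-9529 + s{\left(-143 \right)}\right) \frac{1}{5880 + P{\left(109,-94 \right)}}} - \frac{23853}{-31482} = - \frac{10923}{\left(-9529 - 12\right) \frac{1}{5880 - 52}} - \frac{23853}{-31482} = - \frac{10923}{\left(-9541\right) \frac{1}{5880 + \left(-146 + 94\right)}} - - \frac{7951}{10494} = - \frac{10923}{\left(-9541\right) \frac{1}{5880 - 52}} + \frac{7951}{10494} = - \frac{10923}{\left(-9541\right) \frac{1}{5828}} + \frac{7951}{10494} = - \frac{10923}{- \frac{203}{124}} + \frac{7951}{10494} = \left(-10923\right) \left(- \frac{124}{203}\right) + \frac{7951}{10494} = \frac{1354452}{203} + \frac{7951}{10494} = \frac{14215233341}{2130282}$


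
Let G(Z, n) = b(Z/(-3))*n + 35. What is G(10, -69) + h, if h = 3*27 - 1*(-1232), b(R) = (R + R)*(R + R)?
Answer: -5156/3 ≈ -1718.7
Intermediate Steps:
b(R) = 4*R**2 (b(R) = (2*R)*(2*R) = 4*R**2)
h = 1313 (h = 81 + 1232 = 1313)
G(Z, n) = 35 + 4*n*Z**2/9 (G(Z, n) = (4*(Z/(-3))**2)*n + 35 = (4*(Z*(-1/3))**2)*n + 35 = (4*(-Z/3)**2)*n + 35 = (4*(Z**2/9))*n + 35 = (4*Z**2/9)*n + 35 = 4*n*Z**2/9 + 35 = 35 + 4*n*Z**2/9)
G(10, -69) + h = (35 + (4/9)*(-69)*10**2) + 1313 = (35 + (4/9)*(-69)*100) + 1313 = (35 - 9200/3) + 1313 = -9095/3 + 1313 = -5156/3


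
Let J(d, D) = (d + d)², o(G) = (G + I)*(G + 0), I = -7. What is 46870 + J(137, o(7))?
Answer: 121946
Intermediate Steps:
o(G) = G*(-7 + G) (o(G) = (G - 7)*(G + 0) = (-7 + G)*G = G*(-7 + G))
J(d, D) = 4*d² (J(d, D) = (2*d)² = 4*d²)
46870 + J(137, o(7)) = 46870 + 4*137² = 46870 + 4*18769 = 46870 + 75076 = 121946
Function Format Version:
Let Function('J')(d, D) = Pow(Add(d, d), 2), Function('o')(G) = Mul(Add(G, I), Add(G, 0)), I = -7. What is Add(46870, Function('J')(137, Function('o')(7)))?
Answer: 121946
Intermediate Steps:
Function('o')(G) = Mul(G, Add(-7, G)) (Function('o')(G) = Mul(Add(G, -7), Add(G, 0)) = Mul(Add(-7, G), G) = Mul(G, Add(-7, G)))
Function('J')(d, D) = Mul(4, Pow(d, 2)) (Function('J')(d, D) = Pow(Mul(2, d), 2) = Mul(4, Pow(d, 2)))
Add(46870, Function('J')(137, Function('o')(7))) = Add(46870, Mul(4, Pow(137, 2))) = Add(46870, Mul(4, 18769)) = Add(46870, 75076) = 121946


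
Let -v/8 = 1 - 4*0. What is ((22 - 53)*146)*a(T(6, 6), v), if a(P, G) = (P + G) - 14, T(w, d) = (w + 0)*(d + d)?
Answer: -226300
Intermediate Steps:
v = -8 (v = -8*(1 - 4*0) = -8*(1 + 0) = -8*1 = -8)
T(w, d) = 2*d*w (T(w, d) = w*(2*d) = 2*d*w)
a(P, G) = -14 + G + P (a(P, G) = (G + P) - 14 = -14 + G + P)
((22 - 53)*146)*a(T(6, 6), v) = ((22 - 53)*146)*(-14 - 8 + 2*6*6) = (-31*146)*(-14 - 8 + 72) = -4526*50 = -226300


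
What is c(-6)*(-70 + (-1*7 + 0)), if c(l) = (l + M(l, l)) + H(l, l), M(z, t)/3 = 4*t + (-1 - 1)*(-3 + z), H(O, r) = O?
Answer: 2310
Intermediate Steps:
M(z, t) = 18 - 6*z + 12*t (M(z, t) = 3*(4*t + (-1 - 1)*(-3 + z)) = 3*(4*t - 2*(-3 + z)) = 3*(4*t + (6 - 2*z)) = 3*(6 - 2*z + 4*t) = 18 - 6*z + 12*t)
c(l) = 18 + 8*l (c(l) = (l + (18 - 6*l + 12*l)) + l = (l + (18 + 6*l)) + l = (18 + 7*l) + l = 18 + 8*l)
c(-6)*(-70 + (-1*7 + 0)) = (18 + 8*(-6))*(-70 + (-1*7 + 0)) = (18 - 48)*(-70 + (-7 + 0)) = -30*(-70 - 7) = -30*(-77) = 2310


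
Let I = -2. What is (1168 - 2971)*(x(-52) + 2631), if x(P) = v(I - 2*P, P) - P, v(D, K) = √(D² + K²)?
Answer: -4837449 - 3606*√3277 ≈ -5.0439e+6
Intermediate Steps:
x(P) = √(P² + (-2 - 2*P)²) - P (x(P) = √((-2 - 2*P)² + P²) - P = √(P² + (-2 - 2*P)²) - P)
(1168 - 2971)*(x(-52) + 2631) = (1168 - 2971)*((√((-52)² + 4*(1 - 52)²) - 1*(-52)) + 2631) = -1803*((√(2704 + 4*(-51)²) + 52) + 2631) = -1803*((√(2704 + 4*2601) + 52) + 2631) = -1803*((√(2704 + 10404) + 52) + 2631) = -1803*((√13108 + 52) + 2631) = -1803*((2*√3277 + 52) + 2631) = -1803*((52 + 2*√3277) + 2631) = -1803*(2683 + 2*√3277) = -4837449 - 3606*√3277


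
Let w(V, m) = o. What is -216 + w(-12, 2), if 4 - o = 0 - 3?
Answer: -209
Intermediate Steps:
o = 7 (o = 4 - (0 - 3) = 4 - 1*(-3) = 4 + 3 = 7)
w(V, m) = 7
-216 + w(-12, 2) = -216 + 7 = -209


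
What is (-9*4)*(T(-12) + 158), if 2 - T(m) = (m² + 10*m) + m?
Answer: -5328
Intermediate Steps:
T(m) = 2 - m² - 11*m (T(m) = 2 - ((m² + 10*m) + m) = 2 - (m² + 11*m) = 2 + (-m² - 11*m) = 2 - m² - 11*m)
(-9*4)*(T(-12) + 158) = (-9*4)*((2 - 1*(-12)² - 11*(-12)) + 158) = -36*((2 - 1*144 + 132) + 158) = -36*((2 - 144 + 132) + 158) = -36*(-10 + 158) = -36*148 = -5328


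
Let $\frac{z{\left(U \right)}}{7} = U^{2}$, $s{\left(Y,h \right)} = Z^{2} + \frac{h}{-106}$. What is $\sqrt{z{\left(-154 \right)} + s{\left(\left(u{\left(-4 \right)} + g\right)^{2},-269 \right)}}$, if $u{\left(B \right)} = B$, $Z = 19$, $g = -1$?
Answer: $\frac{\sqrt{1869395542}}{106} \approx 407.89$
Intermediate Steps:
$s{\left(Y,h \right)} = 361 - \frac{h}{106}$ ($s{\left(Y,h \right)} = 19^{2} + \frac{h}{-106} = 361 + h \left(- \frac{1}{106}\right) = 361 - \frac{h}{106}$)
$z{\left(U \right)} = 7 U^{2}$
$\sqrt{z{\left(-154 \right)} + s{\left(\left(u{\left(-4 \right)} + g\right)^{2},-269 \right)}} = \sqrt{7 \left(-154\right)^{2} + \left(361 - - \frac{269}{106}\right)} = \sqrt{7 \cdot 23716 + \left(361 + \frac{269}{106}\right)} = \sqrt{166012 + \frac{38535}{106}} = \sqrt{\frac{17635807}{106}} = \frac{\sqrt{1869395542}}{106}$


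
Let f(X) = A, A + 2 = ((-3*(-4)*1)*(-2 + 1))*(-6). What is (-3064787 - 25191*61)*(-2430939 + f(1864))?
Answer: 11185492989622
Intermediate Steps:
A = 70 (A = -2 + ((-3*(-4)*1)*(-2 + 1))*(-6) = -2 + ((12*1)*(-1))*(-6) = -2 + (12*(-1))*(-6) = -2 - 12*(-6) = -2 + 72 = 70)
f(X) = 70
(-3064787 - 25191*61)*(-2430939 + f(1864)) = (-3064787 - 25191*61)*(-2430939 + 70) = (-3064787 - 1536651)*(-2430869) = -4601438*(-2430869) = 11185492989622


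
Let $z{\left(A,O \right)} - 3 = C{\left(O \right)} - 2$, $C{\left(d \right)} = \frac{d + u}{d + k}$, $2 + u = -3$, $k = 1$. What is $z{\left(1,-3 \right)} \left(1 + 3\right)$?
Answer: $20$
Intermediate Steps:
$u = -5$ ($u = -2 - 3 = -5$)
$C{\left(d \right)} = \frac{-5 + d}{1 + d}$ ($C{\left(d \right)} = \frac{d - 5}{d + 1} = \frac{-5 + d}{1 + d}$)
$z{\left(A,O \right)} = 1 + \frac{-5 + O}{1 + O}$ ($z{\left(A,O \right)} = 3 + \left(\frac{-5 + O}{1 + O} - 2\right) = 3 + \left(-2 + \frac{-5 + O}{1 + O}\right) = 1 + \frac{-5 + O}{1 + O}$)
$z{\left(1,-3 \right)} \left(1 + 3\right) = \frac{2 \left(-2 - 3\right)}{1 - 3} \left(1 + 3\right) = 2 \frac{1}{-2} \left(-5\right) 4 = 2 \left(- \frac{1}{2}\right) \left(-5\right) 4 = 5 \cdot 4 = 20$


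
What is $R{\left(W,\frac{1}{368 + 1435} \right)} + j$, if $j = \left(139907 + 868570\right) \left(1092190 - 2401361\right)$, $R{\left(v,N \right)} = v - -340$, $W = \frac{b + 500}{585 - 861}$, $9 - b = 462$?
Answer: $- \frac{364394200454699}{276} \approx -1.3203 \cdot 10^{12}$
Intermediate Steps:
$b = -453$ ($b = 9 - 462 = -453$)
$W = - \frac{47}{276}$ ($W = \frac{-453 + 500}{585 - 861} = \frac{47}{-276} = 47 \left(- \frac{1}{276}\right) = - \frac{47}{276} \approx -0.17029$)
$R{\left(v,N \right)} = 340 + v$ ($R{\left(v,N \right)} = v + 340 = 340 + v$)
$j = -1320268842567$ ($j = 1008477 \left(-1309171\right) = -1320268842567$)
$R{\left(W,\frac{1}{368 + 1435} \right)} + j = \left(340 - \frac{47}{276}\right) - 1320268842567 = \frac{93793}{276} - 1320268842567 = - \frac{364394200454699}{276}$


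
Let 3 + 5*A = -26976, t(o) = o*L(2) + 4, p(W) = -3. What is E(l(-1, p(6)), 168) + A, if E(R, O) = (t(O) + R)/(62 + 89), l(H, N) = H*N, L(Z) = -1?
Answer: -4074634/755 ≈ -5396.9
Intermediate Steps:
t(o) = 4 - o (t(o) = o*(-1) + 4 = -o + 4 = 4 - o)
E(R, O) = 4/151 - O/151 + R/151 (E(R, O) = ((4 - O) + R)/(62 + 89) = (4 + R - O)/151 = (4 + R - O)*(1/151) = 4/151 - O/151 + R/151)
A = -26979/5 (A = -⅗ + (⅕)*(-26976) = -⅗ - 26976/5 = -26979/5 ≈ -5395.8)
E(l(-1, p(6)), 168) + A = (4/151 - 1/151*168 + (-1*(-3))/151) - 26979/5 = (4/151 - 168/151 + (1/151)*3) - 26979/5 = (4/151 - 168/151 + 3/151) - 26979/5 = -161/151 - 26979/5 = -4074634/755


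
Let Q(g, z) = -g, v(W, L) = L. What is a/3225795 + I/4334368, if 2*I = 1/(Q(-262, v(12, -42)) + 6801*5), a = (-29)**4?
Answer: 210098936090209667/958227490254527040 ≈ 0.21926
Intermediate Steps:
a = 707281
I = 1/68534 (I = 1/(2*(-1*(-262) + 6801*5)) = 1/(2*(262 + 34005)) = (1/2)/34267 = (1/2)*(1/34267) = 1/68534 ≈ 1.4591e-5)
a/3225795 + I/4334368 = 707281/3225795 + (1/68534)/4334368 = 707281*(1/3225795) + (1/68534)*(1/4334368) = 707281/3225795 + 1/297051576512 = 210098936090209667/958227490254527040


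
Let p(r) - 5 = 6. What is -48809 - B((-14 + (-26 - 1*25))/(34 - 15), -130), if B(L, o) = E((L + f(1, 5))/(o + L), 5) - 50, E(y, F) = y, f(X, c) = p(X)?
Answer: -41201307/845 ≈ -48759.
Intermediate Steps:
p(r) = 11 (p(r) = 5 + 6 = 11)
f(X, c) = 11
B(L, o) = -50 + (11 + L)/(L + o) (B(L, o) = (L + 11)/(o + L) - 50 = (11 + L)/(L + o) - 50 = -50 + (11 + L)/(L + o))
-48809 - B((-14 + (-26 - 1*25))/(34 - 15), -130) = -48809 - (11 - 50*(-130) - 49*(-14 + (-26 - 1*25))/(34 - 15))/((-14 + (-26 - 1*25))/(34 - 15) - 130) = -48809 - (11 + 6500 - 49*(-14 + (-26 - 25))/19)/((-14 + (-26 - 25))/19 - 130) = -48809 - (11 + 6500 - 49*(-14 - 51)/19)/((-14 - 51)*(1/19) - 130) = -48809 - (11 + 6500 - (-3185)/19)/(-65*1/19 - 130) = -48809 - (11 + 6500 - 49*(-65/19))/(-65/19 - 130) = -48809 - (11 + 6500 + 3185/19)/(-2535/19) = -48809 - (-19)*126894/(2535*19) = -48809 - 1*(-42298/845) = -48809 + 42298/845 = -41201307/845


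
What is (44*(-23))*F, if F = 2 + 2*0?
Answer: -2024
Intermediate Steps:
F = 2 (F = 2 + 0 = 2)
(44*(-23))*F = (44*(-23))*2 = -1012*2 = -2024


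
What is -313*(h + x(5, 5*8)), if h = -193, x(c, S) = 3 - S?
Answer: 71990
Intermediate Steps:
-313*(h + x(5, 5*8)) = -313*(-193 + (3 - 5*8)) = -313*(-193 + (3 - 1*40)) = -313*(-193 + (3 - 40)) = -313*(-193 - 37) = -313*(-230) = 71990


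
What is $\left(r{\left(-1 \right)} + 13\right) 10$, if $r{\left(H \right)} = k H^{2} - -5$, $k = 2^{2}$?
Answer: $220$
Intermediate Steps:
$k = 4$
$r{\left(H \right)} = 5 + 4 H^{2}$ ($r{\left(H \right)} = 4 H^{2} - -5 = 4 H^{2} + 5 = 5 + 4 H^{2}$)
$\left(r{\left(-1 \right)} + 13\right) 10 = \left(\left(5 + 4 \left(-1\right)^{2}\right) + 13\right) 10 = \left(\left(5 + 4 \cdot 1\right) + 13\right) 10 = \left(\left(5 + 4\right) + 13\right) 10 = \left(9 + 13\right) 10 = 22 \cdot 10 = 220$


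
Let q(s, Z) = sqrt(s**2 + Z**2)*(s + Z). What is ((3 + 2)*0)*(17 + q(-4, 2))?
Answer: 0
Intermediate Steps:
q(s, Z) = sqrt(Z**2 + s**2)*(Z + s)
((3 + 2)*0)*(17 + q(-4, 2)) = ((3 + 2)*0)*(17 + sqrt(2**2 + (-4)**2)*(2 - 4)) = (5*0)*(17 + sqrt(4 + 16)*(-2)) = 0*(17 + sqrt(20)*(-2)) = 0*(17 + (2*sqrt(5))*(-2)) = 0*(17 - 4*sqrt(5)) = 0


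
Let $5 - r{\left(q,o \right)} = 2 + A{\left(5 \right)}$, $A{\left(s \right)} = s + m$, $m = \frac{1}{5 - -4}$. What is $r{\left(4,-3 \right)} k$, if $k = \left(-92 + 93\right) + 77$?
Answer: $- \frac{494}{3} \approx -164.67$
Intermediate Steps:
$m = \frac{1}{9}$ ($m = \frac{1}{5 + 4} = \frac{1}{9} \approx 0.11111$)
$A{\left(s \right)} = \frac{1}{9} + s$ ($A{\left(s \right)} = s + \frac{1}{9} = \frac{1}{9} + s$)
$k = 78$ ($k = 1 + 77 = 78$)
$r{\left(q,o \right)} = - \frac{19}{9}$ ($r{\left(q,o \right)} = 5 - \left(2 + \left(\frac{1}{9} + 5\right)\right) = 5 - \left(2 + \frac{46}{9}\right) = 5 - \frac{64}{9} = - \frac{19}{9}$)
$r{\left(4,-3 \right)} k = \left(- \frac{19}{9}\right) 78 = - \frac{494}{3}$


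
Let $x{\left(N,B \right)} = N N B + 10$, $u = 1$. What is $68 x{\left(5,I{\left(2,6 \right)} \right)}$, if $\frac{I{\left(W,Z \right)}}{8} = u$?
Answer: $14280$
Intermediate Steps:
$I{\left(W,Z \right)} = 8$ ($I{\left(W,Z \right)} = 8 \cdot 1 = 8$)
$x{\left(N,B \right)} = 10 + B N^{2}$ ($x{\left(N,B \right)} = N^{2} B + 10 = B N^{2} + 10 = 10 + B N^{2}$)
$68 x{\left(5,I{\left(2,6 \right)} \right)} = 68 \left(10 + 8 \cdot 5^{2}\right) = 68 \left(10 + 8 \cdot 25\right) = 68 \left(10 + 200\right) = 68 \cdot 210 = 14280$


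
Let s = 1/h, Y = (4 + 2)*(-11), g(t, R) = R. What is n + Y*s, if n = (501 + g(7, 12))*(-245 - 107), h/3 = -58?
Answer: -5236693/29 ≈ -1.8058e+5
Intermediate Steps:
h = -174 (h = 3*(-58) = -174)
n = -180576 (n = (501 + 12)*(-245 - 107) = 513*(-352) = -180576)
Y = -66 (Y = 6*(-11) = -66)
s = -1/174 (s = 1/(-174) = -1/174 ≈ -0.0057471)
n + Y*s = -180576 - 66*(-1/174) = -180576 + 11/29 = -5236693/29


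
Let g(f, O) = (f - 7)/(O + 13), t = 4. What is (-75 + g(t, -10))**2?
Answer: 5776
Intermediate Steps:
g(f, O) = (-7 + f)/(13 + O)
(-75 + g(t, -10))**2 = (-75 + (-7 + 4)/(13 - 10))**2 = (-75 - 3/3)**2 = (-75 + (1/3)*(-3))**2 = (-75 - 1)**2 = (-76)**2 = 5776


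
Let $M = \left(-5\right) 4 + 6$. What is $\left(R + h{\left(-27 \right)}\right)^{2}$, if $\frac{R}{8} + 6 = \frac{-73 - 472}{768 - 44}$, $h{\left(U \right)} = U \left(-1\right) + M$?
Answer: $\frac{55130625}{32761} \approx 1682.8$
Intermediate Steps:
$M = -14$ ($M = -20 + 6 = -14$)
$h{\left(U \right)} = -14 - U$ ($h{\left(U \right)} = U \left(-1\right) - 14 = - U - 14 = -14 - U$)
$R = - \frac{9778}{181}$ ($R = -48 + 8 \frac{-73 - 472}{768 - 44} = -48 + 8 \left(- \frac{545}{724}\right) = -48 - \frac{1090}{181} = - \frac{9778}{181} \approx -54.022$)
$\left(R + h{\left(-27 \right)}\right)^{2} = \left(- \frac{9778}{181} - -13\right)^{2} = \left(- \frac{9778}{181} + \left(-14 + 27\right)\right)^{2} = \left(- \frac{9778}{181} + 13\right)^{2} = \left(- \frac{7425}{181}\right)^{2} = \frac{55130625}{32761}$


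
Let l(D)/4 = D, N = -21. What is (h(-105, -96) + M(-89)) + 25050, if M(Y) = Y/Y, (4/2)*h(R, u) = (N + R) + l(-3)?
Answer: 24982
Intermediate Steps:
l(D) = 4*D
h(R, u) = -33/2 + R/2 (h(R, u) = ((-21 + R) + 4*(-3))/2 = ((-21 + R) - 12)/2 = (-33 + R)/2 = -33/2 + R/2)
M(Y) = 1
(h(-105, -96) + M(-89)) + 25050 = ((-33/2 + (1/2)*(-105)) + 1) + 25050 = ((-33/2 - 105/2) + 1) + 25050 = (-69 + 1) + 25050 = -68 + 25050 = 24982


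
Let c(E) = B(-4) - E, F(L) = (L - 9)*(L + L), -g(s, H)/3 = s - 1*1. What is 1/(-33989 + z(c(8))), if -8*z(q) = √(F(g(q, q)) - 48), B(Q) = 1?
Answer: -67978/2310504221 + √42/2310504221 ≈ -2.9418e-5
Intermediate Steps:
g(s, H) = 3 - 3*s (g(s, H) = -3*(s - 1*1) = -3*(s - 1) = -3*(-1 + s) = 3 - 3*s)
F(L) = 2*L*(-9 + L) (F(L) = (-9 + L)*(2*L) = 2*L*(-9 + L))
c(E) = 1 - E
z(q) = -√(-48 + 2*(-6 - 3*q)*(3 - 3*q))/8 (z(q) = -√(2*(3 - 3*q)*(-9 + (3 - 3*q)) - 48)/8 = -√(2*(3 - 3*q)*(-6 - 3*q) - 48)/8 = -√(2*(-6 - 3*q)*(3 - 3*q) - 48)/8 = -√(-48 + 2*(-6 - 3*q)*(3 - 3*q))/8)
1/(-33989 + z(c(8))) = 1/(-33989 - √6*√(-8 + 3*(-1 + (1 - 1*8))*(2 + (1 - 1*8)))/8) = 1/(-33989 - √6*√(-8 + 3*(-1 + (1 - 8))*(2 + (1 - 8)))/8) = 1/(-33989 - √6*√(-8 + 3*(-1 - 7)*(2 - 7))/8) = 1/(-33989 - √6*√(-8 + 3*(-8)*(-5))/8) = 1/(-33989 - √6*√(-8 + 120)/8) = 1/(-33989 - √6*√112/8) = 1/(-33989 - √6*4*√7/8) = 1/(-33989 - √42/2)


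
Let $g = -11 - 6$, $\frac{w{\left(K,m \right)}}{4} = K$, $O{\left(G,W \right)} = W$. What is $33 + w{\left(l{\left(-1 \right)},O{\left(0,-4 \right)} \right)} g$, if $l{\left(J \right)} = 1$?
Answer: $-35$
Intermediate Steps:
$w{\left(K,m \right)} = 4 K$
$g = -17$
$33 + w{\left(l{\left(-1 \right)},O{\left(0,-4 \right)} \right)} g = 33 + 4 \cdot 1 \left(-17\right) = 33 + 4 \left(-17\right) = 33 - 68 = -35$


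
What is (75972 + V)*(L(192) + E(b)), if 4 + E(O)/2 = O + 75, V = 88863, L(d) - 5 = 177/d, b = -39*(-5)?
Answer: 5674774545/64 ≈ 8.8668e+7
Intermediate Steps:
b = 195
L(d) = 5 + 177/d
E(O) = 142 + 2*O (E(O) = -8 + 2*(O + 75) = -8 + 2*(75 + O) = -8 + (150 + 2*O) = 142 + 2*O)
(75972 + V)*(L(192) + E(b)) = (75972 + 88863)*((5 + 177/192) + (142 + 2*195)) = 164835*((5 + 177*(1/192)) + (142 + 390)) = 164835*((5 + 59/64) + 532) = 164835*(379/64 + 532) = 164835*(34427/64) = 5674774545/64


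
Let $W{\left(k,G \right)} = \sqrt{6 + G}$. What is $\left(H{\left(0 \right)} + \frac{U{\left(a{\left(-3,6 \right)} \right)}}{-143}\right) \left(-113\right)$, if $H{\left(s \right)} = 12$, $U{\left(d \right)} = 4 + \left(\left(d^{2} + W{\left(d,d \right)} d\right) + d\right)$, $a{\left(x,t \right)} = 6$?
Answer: $- \frac{188710}{143} + \frac{1356 \sqrt{3}}{143} \approx -1303.2$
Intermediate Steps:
$U{\left(d \right)} = 4 + d + d^{2} + d \sqrt{6 + d}$ ($U{\left(d \right)} = 4 + \left(\left(d^{2} + \sqrt{6 + d} d\right) + d\right) = 4 + \left(\left(d^{2} + d \sqrt{6 + d}\right) + d\right) = 4 + \left(d + d^{2} + d \sqrt{6 + d}\right) = 4 + d + d^{2} + d \sqrt{6 + d}$)
$\left(H{\left(0 \right)} + \frac{U{\left(a{\left(-3,6 \right)} \right)}}{-143}\right) \left(-113\right) = \left(12 + \frac{4 + 6 + 6^{2} + 6 \sqrt{6 + 6}}{-143}\right) \left(-113\right) = \left(12 + \left(4 + 6 + 36 + 6 \sqrt{12}\right) \left(- \frac{1}{143}\right)\right) \left(-113\right) = \left(12 + \left(4 + 6 + 36 + 6 \cdot 2 \sqrt{3}\right) \left(- \frac{1}{143}\right)\right) \left(-113\right) = \left(12 + \left(4 + 6 + 36 + 12 \sqrt{3}\right) \left(- \frac{1}{143}\right)\right) \left(-113\right) = \left(12 + \left(46 + 12 \sqrt{3}\right) \left(- \frac{1}{143}\right)\right) \left(-113\right) = \left(12 - \left(\frac{46}{143} + \frac{12 \sqrt{3}}{143}\right)\right) \left(-113\right) = \left(\frac{1670}{143} - \frac{12 \sqrt{3}}{143}\right) \left(-113\right) = - \frac{188710}{143} + \frac{1356 \sqrt{3}}{143}$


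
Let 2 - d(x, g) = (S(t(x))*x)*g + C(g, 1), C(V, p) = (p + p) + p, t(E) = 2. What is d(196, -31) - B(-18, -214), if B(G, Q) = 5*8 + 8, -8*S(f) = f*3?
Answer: -4606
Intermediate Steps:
C(V, p) = 3*p (C(V, p) = 2*p + p = 3*p)
S(f) = -3*f/8 (S(f) = -f*3/8 = -3*f/8)
B(G, Q) = 48 (B(G, Q) = 40 + 8 = 48)
d(x, g) = -1 + 3*g*x/4 (d(x, g) = 2 - (((-3/8*2)*x)*g + 3*1) = 2 - ((-3*x/4)*g + 3) = 2 - (-3*g*x/4 + 3) = 2 - (3 - 3*g*x/4) = 2 + (-3 + 3*g*x/4) = -1 + 3*g*x/4)
d(196, -31) - B(-18, -214) = (-1 + (¾)*(-31)*196) - 1*48 = (-1 - 4557) - 48 = -4558 - 48 = -4606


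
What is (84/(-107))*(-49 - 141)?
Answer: 15960/107 ≈ 149.16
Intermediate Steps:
(84/(-107))*(-49 - 141) = (84*(-1/107))*(-190) = -84/107*(-190) = 15960/107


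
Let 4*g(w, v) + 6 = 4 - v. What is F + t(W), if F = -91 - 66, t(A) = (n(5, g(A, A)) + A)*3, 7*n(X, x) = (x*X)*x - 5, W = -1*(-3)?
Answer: -16441/112 ≈ -146.79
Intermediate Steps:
W = 3
g(w, v) = -1/2 - v/4 (g(w, v) = -3/2 + (4 - v)/4 = -3/2 + (1 - v/4) = -1/2 - v/4)
n(X, x) = -5/7 + X*x**2/7 (n(X, x) = ((x*X)*x - 5)/7 = ((X*x)*x - 5)/7 = (X*x**2 - 5)/7 = (-5 + X*x**2)/7 = -5/7 + X*x**2/7)
t(A) = -15/7 + 3*A + 15*(-1/2 - A/4)**2/7 (t(A) = ((-5/7 + (1/7)*5*(-1/2 - A/4)**2) + A)*3 = ((-5/7 + 5*(-1/2 - A/4)**2/7) + A)*3 = (-5/7 + A + 5*(-1/2 - A/4)**2/7)*3 = -15/7 + 3*A + 15*(-1/2 - A/4)**2/7)
F = -157
F + t(W) = -157 + (-45/28 + (15/112)*3**2 + (99/28)*3) = -157 + (-45/28 + (15/112)*9 + 297/28) = -157 + (-45/28 + 135/112 + 297/28) = -157 + 1143/112 = -16441/112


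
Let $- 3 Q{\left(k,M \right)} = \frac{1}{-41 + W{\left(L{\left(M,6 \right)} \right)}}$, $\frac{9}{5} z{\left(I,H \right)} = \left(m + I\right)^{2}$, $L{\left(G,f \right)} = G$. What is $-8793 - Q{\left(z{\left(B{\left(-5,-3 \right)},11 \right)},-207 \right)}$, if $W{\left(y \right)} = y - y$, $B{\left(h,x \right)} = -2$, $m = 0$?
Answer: $- \frac{1081540}{123} \approx -8793.0$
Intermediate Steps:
$W{\left(y \right)} = 0$
$z{\left(I,H \right)} = \frac{5 I^{2}}{9}$ ($z{\left(I,H \right)} = \frac{5 \left(0 + I\right)^{2}}{9} = \frac{5 I^{2}}{9}$)
$Q{\left(k,M \right)} = \frac{1}{123}$ ($Q{\left(k,M \right)} = - \frac{1}{3 \left(-41 + 0\right)} = - \frac{1}{3 \left(-41\right)} = \left(- \frac{1}{3}\right) \left(- \frac{1}{41}\right) = \frac{1}{123}$)
$-8793 - Q{\left(z{\left(B{\left(-5,-3 \right)},11 \right)},-207 \right)} = -8793 - \frac{1}{123} = - \frac{1081540}{123}$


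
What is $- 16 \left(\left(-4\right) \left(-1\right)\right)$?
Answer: $-64$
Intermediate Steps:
$- 16 \left(\left(-4\right) \left(-1\right)\right) = \left(-16\right) 4 = -64$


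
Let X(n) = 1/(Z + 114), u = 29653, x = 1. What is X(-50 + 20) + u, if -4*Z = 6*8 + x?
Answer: 12068775/407 ≈ 29653.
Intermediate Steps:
Z = -49/4 (Z = -(6*8 + 1)/4 = -(48 + 1)/4 = -¼*49 = -49/4 ≈ -12.250)
X(n) = 4/407 (X(n) = 1/(-49/4 + 114) = 1/(407/4) = 4/407)
X(-50 + 20) + u = 4/407 + 29653 = 12068775/407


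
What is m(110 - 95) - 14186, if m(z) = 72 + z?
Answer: -14099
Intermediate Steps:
m(110 - 95) - 14186 = (72 + (110 - 95)) - 14186 = (72 + 15) - 14186 = 87 - 14186 = -14099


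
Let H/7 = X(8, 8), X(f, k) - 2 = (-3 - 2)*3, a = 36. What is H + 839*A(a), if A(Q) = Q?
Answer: 30113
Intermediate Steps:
X(f, k) = -13 (X(f, k) = 2 + (-3 - 2)*3 = 2 - 5*3 = 2 - 15 = -13)
H = -91 (H = 7*(-13) = -91)
H + 839*A(a) = -91 + 839*36 = -91 + 30204 = 30113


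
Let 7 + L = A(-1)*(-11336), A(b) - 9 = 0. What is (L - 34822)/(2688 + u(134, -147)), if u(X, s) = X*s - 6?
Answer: 136853/17016 ≈ 8.0426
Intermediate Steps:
A(b) = 9 (A(b) = 9 + 0 = 9)
u(X, s) = -6 + X*s
L = -102031 (L = -7 + 9*(-11336) = -7 - 102024 = -102031)
(L - 34822)/(2688 + u(134, -147)) = (-102031 - 34822)/(2688 + (-6 + 134*(-147))) = -136853/(2688 + (-6 - 19698)) = -136853/(2688 - 19704) = -136853/(-17016) = -136853*(-1/17016) = 136853/17016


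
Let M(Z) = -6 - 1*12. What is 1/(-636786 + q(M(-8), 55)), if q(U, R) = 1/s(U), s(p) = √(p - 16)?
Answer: -21650724/13786877933065 + I*√34/13786877933065 ≈ -1.5704e-6 + 4.2293e-13*I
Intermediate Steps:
s(p) = √(-16 + p)
M(Z) = -18 (M(Z) = -6 - 12 = -18)
q(U, R) = (-16 + U)^(-½) (q(U, R) = 1/(√(-16 + U)) = (-16 + U)^(-½))
1/(-636786 + q(M(-8), 55)) = 1/(-636786 + (-16 - 18)^(-½)) = 1/(-636786 + (-34)^(-½)) = 1/(-636786 - I*√34/34)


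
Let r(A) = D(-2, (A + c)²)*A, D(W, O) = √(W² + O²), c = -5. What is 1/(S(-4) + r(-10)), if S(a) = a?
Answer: 1/1265721 - 5*√50629/2531442 ≈ -0.00044364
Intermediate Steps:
D(W, O) = √(O² + W²)
r(A) = A*√(4 + (-5 + A)⁴) (r(A) = √(((A - 5)²)² + (-2)²)*A = √(((-5 + A)²)² + 4)*A = √((-5 + A)⁴ + 4)*A = √(4 + (-5 + A)⁴)*A = A*√(4 + (-5 + A)⁴))
1/(S(-4) + r(-10)) = 1/(-4 - 10*√(4 + (-5 - 10)⁴)) = 1/(-4 - 10*√(4 + (-15)⁴)) = 1/(-4 - 10*√(4 + 50625)) = 1/(-4 - 10*√50629)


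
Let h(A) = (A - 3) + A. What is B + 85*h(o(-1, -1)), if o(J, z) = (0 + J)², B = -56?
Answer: -141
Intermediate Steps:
o(J, z) = J²
h(A) = -3 + 2*A (h(A) = (-3 + A) + A = -3 + 2*A)
B + 85*h(o(-1, -1)) = -56 + 85*(-3 + 2*(-1)²) = -56 + 85*(-3 + 2*1) = -56 + 85*(-3 + 2) = -56 + 85*(-1) = -56 - 85 = -141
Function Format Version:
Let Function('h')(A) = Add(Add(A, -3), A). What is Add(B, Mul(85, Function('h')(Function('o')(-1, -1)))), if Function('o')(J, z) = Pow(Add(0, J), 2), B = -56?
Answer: -141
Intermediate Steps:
Function('o')(J, z) = Pow(J, 2)
Function('h')(A) = Add(-3, Mul(2, A)) (Function('h')(A) = Add(Add(-3, A), A) = Add(-3, Mul(2, A)))
Add(B, Mul(85, Function('h')(Function('o')(-1, -1)))) = Add(-56, Mul(85, Add(-3, Mul(2, Pow(-1, 2))))) = Add(-56, Mul(85, Add(-3, Mul(2, 1)))) = Add(-56, Mul(85, Add(-3, 2))) = Add(-56, Mul(85, -1)) = Add(-56, -85) = -141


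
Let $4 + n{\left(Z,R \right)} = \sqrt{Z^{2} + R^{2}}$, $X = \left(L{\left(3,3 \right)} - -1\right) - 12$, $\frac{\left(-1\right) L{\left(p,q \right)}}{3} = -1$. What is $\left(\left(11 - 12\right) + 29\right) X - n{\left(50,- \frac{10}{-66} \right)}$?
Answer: $-220 - \frac{5 \sqrt{108901}}{33} \approx -270.0$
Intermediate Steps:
$L{\left(p,q \right)} = 3$ ($L{\left(p,q \right)} = \left(-3\right) \left(-1\right) = 3$)
$X = -8$ ($X = \left(3 - -1\right) - 12 = \left(3 + 1\right) - 12 = 4 - 12 = -8$)
$n{\left(Z,R \right)} = -4 + \sqrt{R^{2} + Z^{2}}$ ($n{\left(Z,R \right)} = -4 + \sqrt{Z^{2} + R^{2}} = -4 + \sqrt{R^{2} + Z^{2}}$)
$\left(\left(11 - 12\right) + 29\right) X - n{\left(50,- \frac{10}{-66} \right)} = \left(\left(11 - 12\right) + 29\right) \left(-8\right) - \left(-4 + \sqrt{\left(- \frac{10}{-66}\right)^{2} + 50^{2}}\right) = \left(-1 + 29\right) \left(-8\right) - \left(-4 + \sqrt{\left(\left(-10\right) \left(- \frac{1}{66}\right)\right)^{2} + 2500}\right) = 28 \left(-8\right) - \left(-4 + \sqrt{\left(\frac{5}{33}\right)^{2} + 2500}\right) = -224 - \left(-4 + \sqrt{\frac{25}{1089} + 2500}\right) = -224 - \left(-4 + \sqrt{\frac{2722525}{1089}}\right) = -224 - \left(-4 + \frac{5 \sqrt{108901}}{33}\right) = -224 + \left(4 - \frac{5 \sqrt{108901}}{33}\right) = -220 - \frac{5 \sqrt{108901}}{33}$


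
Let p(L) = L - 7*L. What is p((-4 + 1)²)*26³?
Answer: -949104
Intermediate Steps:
p(L) = -6*L
p((-4 + 1)²)*26³ = -6*(-4 + 1)²*26³ = -6*(-3)²*17576 = -6*9*17576 = -54*17576 = -949104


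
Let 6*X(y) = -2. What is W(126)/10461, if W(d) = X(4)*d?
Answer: -14/3487 ≈ -0.0040149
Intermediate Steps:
X(y) = -1/3 (X(y) = (1/6)*(-2) = -1/3)
W(d) = -d/3
W(126)/10461 = -1/3*126/10461 = -42*1/10461 = -14/3487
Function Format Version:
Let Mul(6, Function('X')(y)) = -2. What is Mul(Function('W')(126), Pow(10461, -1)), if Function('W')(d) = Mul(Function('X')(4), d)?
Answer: Rational(-14, 3487) ≈ -0.0040149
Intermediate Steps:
Function('X')(y) = Rational(-1, 3) (Function('X')(y) = Mul(Rational(1, 6), -2) = Rational(-1, 3))
Function('W')(d) = Mul(Rational(-1, 3), d)
Mul(Function('W')(126), Pow(10461, -1)) = Mul(Mul(Rational(-1, 3), 126), Pow(10461, -1)) = Mul(-42, Rational(1, 10461)) = Rational(-14, 3487)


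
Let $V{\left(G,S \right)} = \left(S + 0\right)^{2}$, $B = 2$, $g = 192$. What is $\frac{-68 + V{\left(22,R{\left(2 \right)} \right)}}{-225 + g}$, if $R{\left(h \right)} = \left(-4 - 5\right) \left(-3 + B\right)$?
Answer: $- \frac{13}{33} \approx -0.39394$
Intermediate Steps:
$R{\left(h \right)} = 9$ ($R{\left(h \right)} = \left(-4 - 5\right) \left(-3 + 2\right) = \left(-9\right) \left(-1\right) = 9$)
$V{\left(G,S \right)} = S^{2}$
$\frac{-68 + V{\left(22,R{\left(2 \right)} \right)}}{-225 + g} = \frac{-68 + 9^{2}}{-225 + 192} = \frac{-68 + 81}{-33} = 13 \left(- \frac{1}{33}\right) = - \frac{13}{33}$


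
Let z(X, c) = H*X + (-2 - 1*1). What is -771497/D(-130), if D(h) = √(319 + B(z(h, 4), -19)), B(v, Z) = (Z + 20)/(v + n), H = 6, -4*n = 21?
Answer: -771497*√3171296859/1005803 ≈ -43196.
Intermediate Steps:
n = -21/4 (n = -¼*21 = -21/4 ≈ -5.2500)
z(X, c) = -3 + 6*X (z(X, c) = 6*X + (-2 - 1*1) = 6*X + (-2 - 1) = 6*X - 3 = -3 + 6*X)
B(v, Z) = (20 + Z)/(-21/4 + v) (B(v, Z) = (Z + 20)/(v - 21/4) = (20 + Z)/(-21/4 + v))
D(h) = √(319 + 4/(-33 + 24*h)) (D(h) = √(319 + 4*(20 - 19)/(-21 + 4*(-3 + 6*h))) = √(319 + 4*1/(-21 + (-12 + 24*h))) = √(319 + 4*1/(-33 + 24*h)) = √(319 + 4/(-33 + 24*h)))
-771497/D(-130) = -771497*√3017409/(1005803*√(-1/(-11 + 8*(-130)))) = -771497*√3017409/(1005803*√(-1/(-11 - 1040))) = -771497*√3017409/(1005803*√(-1/(-1051))) = -771497*√3171296859/1005803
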